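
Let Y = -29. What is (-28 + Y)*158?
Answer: -9006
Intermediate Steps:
(-28 + Y)*158 = (-28 - 29)*158 = -57*158 = -9006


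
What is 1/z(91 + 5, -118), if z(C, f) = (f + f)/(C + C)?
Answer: -48/59 ≈ -0.81356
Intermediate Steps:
z(C, f) = f/C (z(C, f) = (2*f)/((2*C)) = (2*f)*(1/(2*C)) = f/C)
1/z(91 + 5, -118) = 1/(-118/(91 + 5)) = 1/(-118/96) = 1/(-118*1/96) = 1/(-59/48) = -48/59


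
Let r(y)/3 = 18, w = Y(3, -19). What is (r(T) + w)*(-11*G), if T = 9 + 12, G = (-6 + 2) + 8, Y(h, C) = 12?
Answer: -2904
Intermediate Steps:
G = 4 (G = -4 + 8 = 4)
w = 12
T = 21
r(y) = 54 (r(y) = 3*18 = 54)
(r(T) + w)*(-11*G) = (54 + 12)*(-11*4) = 66*(-44) = -2904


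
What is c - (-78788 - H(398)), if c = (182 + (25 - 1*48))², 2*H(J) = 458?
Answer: 104298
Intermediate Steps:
H(J) = 229 (H(J) = (½)*458 = 229)
c = 25281 (c = (182 + (25 - 48))² = (182 - 23)² = 159² = 25281)
c - (-78788 - H(398)) = 25281 - (-78788 - 1*229) = 25281 - (-78788 - 229) = 25281 - 1*(-79017) = 25281 + 79017 = 104298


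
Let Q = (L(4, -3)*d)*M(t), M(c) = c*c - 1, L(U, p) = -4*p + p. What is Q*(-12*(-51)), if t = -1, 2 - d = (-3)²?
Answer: 0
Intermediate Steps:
d = -7 (d = 2 - 1*(-3)² = 2 - 1*9 = 2 - 9 = -7)
L(U, p) = -3*p
M(c) = -1 + c² (M(c) = c² - 1 = -1 + c²)
Q = 0 (Q = (-3*(-3)*(-7))*(-1 + (-1)²) = (9*(-7))*(-1 + 1) = -63*0 = 0)
Q*(-12*(-51)) = 0*(-12*(-51)) = 0*612 = 0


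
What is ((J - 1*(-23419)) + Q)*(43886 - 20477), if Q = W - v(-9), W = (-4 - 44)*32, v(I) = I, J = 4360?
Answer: 614533068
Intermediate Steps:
W = -1536 (W = -48*32 = -1536)
Q = -1527 (Q = -1536 - 1*(-9) = -1536 + 9 = -1527)
((J - 1*(-23419)) + Q)*(43886 - 20477) = ((4360 - 1*(-23419)) - 1527)*(43886 - 20477) = ((4360 + 23419) - 1527)*23409 = (27779 - 1527)*23409 = 26252*23409 = 614533068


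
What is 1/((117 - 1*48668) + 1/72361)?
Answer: -72361/3513198910 ≈ -2.0597e-5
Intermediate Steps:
1/((117 - 1*48668) + 1/72361) = 1/((117 - 48668) + 1/72361) = 1/(-48551 + 1/72361) = 1/(-3513198910/72361) = -72361/3513198910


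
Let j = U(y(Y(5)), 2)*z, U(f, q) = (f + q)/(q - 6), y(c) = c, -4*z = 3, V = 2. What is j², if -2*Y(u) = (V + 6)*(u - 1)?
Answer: 441/64 ≈ 6.8906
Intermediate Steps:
Y(u) = 4 - 4*u (Y(u) = -(2 + 6)*(u - 1)/2 = -4*(-1 + u) = -(-8 + 8*u)/2 = 4 - 4*u)
z = -¾ (z = -¼*3 = -¾ ≈ -0.75000)
U(f, q) = (f + q)/(-6 + q)
j = -21/8 (j = (((4 - 4*5) + 2)/(-6 + 2))*(-¾) = (((4 - 20) + 2)/(-4))*(-¾) = -(-16 + 2)/4*(-¾) = -¼*(-14)*(-¾) = (7/2)*(-¾) = -21/8 ≈ -2.6250)
j² = (-21/8)² = 441/64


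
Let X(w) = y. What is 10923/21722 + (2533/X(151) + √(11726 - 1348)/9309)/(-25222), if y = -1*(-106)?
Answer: 14573984105/29037231052 - √10378/234791598 ≈ 0.50191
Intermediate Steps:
y = 106
X(w) = 106
10923/21722 + (2533/X(151) + √(11726 - 1348)/9309)/(-25222) = 10923/21722 + (2533/106 + √(11726 - 1348)/9309)/(-25222) = 10923*(1/21722) + (2533*(1/106) + √10378*(1/9309))*(-1/25222) = 10923/21722 + (2533/106 + √10378/9309)*(-1/25222) = 10923/21722 + (-2533/2673532 - √10378/234791598) = 14573984105/29037231052 - √10378/234791598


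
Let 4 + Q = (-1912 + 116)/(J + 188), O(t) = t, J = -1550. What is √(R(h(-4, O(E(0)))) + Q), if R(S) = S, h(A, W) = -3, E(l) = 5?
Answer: I*√2634789/681 ≈ 2.3836*I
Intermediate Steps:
Q = -1826/681 (Q = -4 + (-1912 + 116)/(-1550 + 188) = -4 - 1796/(-1362) = -4 - 1796*(-1/1362) = -4 + 898/681 = -1826/681 ≈ -2.6814)
√(R(h(-4, O(E(0)))) + Q) = √(-3 - 1826/681) = √(-3869/681) = I*√2634789/681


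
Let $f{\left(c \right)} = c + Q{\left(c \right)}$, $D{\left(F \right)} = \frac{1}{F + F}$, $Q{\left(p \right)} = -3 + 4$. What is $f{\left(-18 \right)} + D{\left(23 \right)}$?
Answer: $- \frac{781}{46} \approx -16.978$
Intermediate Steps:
$Q{\left(p \right)} = 1$
$D{\left(F \right)} = \frac{1}{2 F}$
$f{\left(c \right)} = 1 + c$ ($f{\left(c \right)} = c + 1 = 1 + c$)
$f{\left(-18 \right)} + D{\left(23 \right)} = \left(1 - 18\right) + \frac{1}{2 \cdot 23} = -17 + \frac{1}{2} \cdot \frac{1}{23} = -17 + \frac{1}{46} = - \frac{781}{46}$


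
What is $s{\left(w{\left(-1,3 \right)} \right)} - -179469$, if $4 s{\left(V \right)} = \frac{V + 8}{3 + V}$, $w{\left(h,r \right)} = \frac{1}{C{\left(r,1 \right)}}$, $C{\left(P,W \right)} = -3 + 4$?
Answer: $\frac{2871513}{16} \approx 1.7947 \cdot 10^{5}$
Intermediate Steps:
$C{\left(P,W \right)} = 1$
$w{\left(h,r \right)} = 1$ ($w{\left(h,r \right)} = 1^{-1} = 1$)
$s{\left(V \right)} = \frac{8 + V}{4 \left(3 + V\right)}$ ($s{\left(V \right)} = \frac{\left(V + 8\right) \frac{1}{3 + V}}{4} = \frac{\left(8 + V\right) \frac{1}{3 + V}}{4} = \frac{\frac{1}{3 + V} \left(8 + V\right)}{4} = \frac{8 + V}{4 \left(3 + V\right)}$)
$s{\left(w{\left(-1,3 \right)} \right)} - -179469 = \frac{8 + 1}{4 \left(3 + 1\right)} - -179469 = \frac{1}{4} \cdot \frac{1}{4} \cdot 9 + 179469 = \frac{9}{16} + 179469 = \frac{2871513}{16}$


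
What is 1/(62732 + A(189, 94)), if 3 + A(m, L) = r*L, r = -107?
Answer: 1/52671 ≈ 1.8986e-5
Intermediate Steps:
A(m, L) = -3 - 107*L
1/(62732 + A(189, 94)) = 1/(62732 + (-3 - 107*94)) = 1/(62732 + (-3 - 10058)) = 1/(62732 - 10061) = 1/52671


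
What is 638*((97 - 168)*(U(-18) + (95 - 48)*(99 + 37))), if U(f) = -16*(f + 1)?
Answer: -301865872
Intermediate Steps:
U(f) = -16 - 16*f (U(f) = -16*(1 + f) = -16 - 16*f)
638*((97 - 168)*(U(-18) + (95 - 48)*(99 + 37))) = 638*((97 - 168)*((-16 - 16*(-18)) + (95 - 48)*(99 + 37))) = 638*(-71*((-16 + 288) + 47*136)) = 638*(-71*(272 + 6392)) = 638*(-71*6664) = 638*(-473144) = -301865872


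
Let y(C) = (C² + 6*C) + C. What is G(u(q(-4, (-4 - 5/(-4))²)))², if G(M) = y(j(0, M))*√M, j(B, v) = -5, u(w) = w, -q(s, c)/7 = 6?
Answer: -4200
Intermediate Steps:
q(s, c) = -42 (q(s, c) = -7*6 = -42)
y(C) = C² + 7*C
G(M) = -10*√M (G(M) = (-5*(7 - 5))*√M = (-5*2)*√M = -10*√M)
G(u(q(-4, (-4 - 5/(-4))²)))² = (-10*I*√42)² = -4200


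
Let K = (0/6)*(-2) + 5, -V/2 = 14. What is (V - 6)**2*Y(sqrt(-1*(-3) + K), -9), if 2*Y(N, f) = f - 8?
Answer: -9826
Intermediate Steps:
V = -28 (V = -2*14 = -28)
K = 5 (K = (0*(1/6))*(-2) + 5 = 0*(-2) + 5 = 0 + 5 = 5)
Y(N, f) = -4 + f/2 (Y(N, f) = (f - 8)/2 = (-8 + f)/2 = -4 + f/2)
(V - 6)**2*Y(sqrt(-1*(-3) + K), -9) = (-28 - 6)**2*(-4 + (1/2)*(-9)) = (-34)**2*(-4 - 9/2) = 1156*(-17/2) = -9826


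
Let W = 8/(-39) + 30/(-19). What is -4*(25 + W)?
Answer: -68812/741 ≈ -92.864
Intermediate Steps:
W = -1322/741 (W = 8*(-1/39) + 30*(-1/19) = -8/39 - 30/19 = -1322/741 ≈ -1.7841)
-4*(25 + W) = -4*(25 - 1322/741) = -4*17203/741 = -68812/741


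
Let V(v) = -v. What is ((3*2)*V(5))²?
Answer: 900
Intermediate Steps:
((3*2)*V(5))² = ((3*2)*(-1*5))² = (6*(-5))² = (-30)² = 900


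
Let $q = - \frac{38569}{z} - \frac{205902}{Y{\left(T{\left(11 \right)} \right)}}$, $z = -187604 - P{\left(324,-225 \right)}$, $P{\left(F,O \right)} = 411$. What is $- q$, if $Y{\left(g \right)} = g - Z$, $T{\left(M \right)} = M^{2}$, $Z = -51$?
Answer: $\frac{19353015331}{16169290} \approx 1196.9$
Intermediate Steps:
$Y{\left(g \right)} = 51 + g$ ($Y{\left(g \right)} = g - -51 = g + 51 = 51 + g$)
$z = -188015$ ($z = -187604 - 411 = -188015$)
$q = - \frac{19353015331}{16169290}$ ($q = - \frac{38569}{-188015} - \frac{205902}{51 + 11^{2}} = \left(-38569\right) \left(- \frac{1}{188015}\right) - \frac{205902}{51 + 121} = \frac{38569}{188015} - \frac{205902}{172} = \frac{38569}{188015} - \frac{102951}{86} = - \frac{19353015331}{16169290} \approx -1196.9$)
$- q = \left(-1\right) \left(- \frac{19353015331}{16169290}\right) = \frac{19353015331}{16169290}$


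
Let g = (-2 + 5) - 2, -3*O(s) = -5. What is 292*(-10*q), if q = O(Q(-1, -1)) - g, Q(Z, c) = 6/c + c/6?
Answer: -5840/3 ≈ -1946.7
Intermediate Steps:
Q(Z, c) = 6/c + c/6 (Q(Z, c) = 6/c + c*(⅙) = 6/c + c/6)
O(s) = 5/3 (O(s) = -⅓*(-5) = 5/3)
g = 1 (g = 3 - 2 = 1)
q = ⅔ (q = 5/3 - 1*1 = 5/3 - 1 = ⅔ ≈ 0.66667)
292*(-10*q) = 292*(-10*⅔) = 292*(-20/3) = -5840/3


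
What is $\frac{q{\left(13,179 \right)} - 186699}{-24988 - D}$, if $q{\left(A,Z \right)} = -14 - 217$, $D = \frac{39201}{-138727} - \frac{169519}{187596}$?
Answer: $\frac{156928520660760}{20976535191077} \approx 7.4811$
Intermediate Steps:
$D = - \frac{30870813109}{26024630292}$ ($D = 39201 \left(- \frac{1}{138727}\right) - \frac{169519}{187596} = - \frac{39201}{138727} - \frac{169519}{187596} = - \frac{30870813109}{26024630292} \approx -1.1862$)
$q{\left(A,Z \right)} = -231$
$\frac{q{\left(13,179 \right)} - 186699}{-24988 - D} = \frac{-231 - 186699}{-24988 - - \frac{30870813109}{26024630292}} = - \frac{186930}{-24988 + \frac{30870813109}{26024630292}} = - \frac{186930}{- \frac{650272590923387}{26024630292}} = \left(-186930\right) \left(- \frac{26024630292}{650272590923387}\right) = \frac{156928520660760}{20976535191077}$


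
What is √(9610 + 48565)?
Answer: 5*√2327 ≈ 241.19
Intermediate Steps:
√(9610 + 48565) = √58175 = 5*√2327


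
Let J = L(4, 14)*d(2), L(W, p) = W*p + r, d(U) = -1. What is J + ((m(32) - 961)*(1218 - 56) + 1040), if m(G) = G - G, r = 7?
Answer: -1115705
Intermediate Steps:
m(G) = 0
L(W, p) = 7 + W*p (L(W, p) = W*p + 7 = 7 + W*p)
J = -63 (J = (7 + 4*14)*(-1) = (7 + 56)*(-1) = 63*(-1) = -63)
J + ((m(32) - 961)*(1218 - 56) + 1040) = -63 + ((0 - 961)*(1218 - 56) + 1040) = -63 + (-961*1162 + 1040) = -63 + (-1116682 + 1040) = -63 - 1115642 = -1115705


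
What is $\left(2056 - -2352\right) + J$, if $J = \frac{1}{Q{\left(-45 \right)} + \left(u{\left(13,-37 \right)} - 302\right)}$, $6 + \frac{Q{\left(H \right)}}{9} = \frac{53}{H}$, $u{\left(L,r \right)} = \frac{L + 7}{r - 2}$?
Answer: $\frac{315555301}{71587} \approx 4408.0$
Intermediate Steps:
$u{\left(L,r \right)} = \frac{7 + L}{-2 + r}$
$Q{\left(H \right)} = -54 + \frac{477}{H}$ ($Q{\left(H \right)} = -54 + 9 \frac{53}{H} = -54 + \frac{477}{H}$)
$J = - \frac{195}{71587}$ ($J = \frac{1}{\left(-54 + \frac{477}{-45}\right) - \left(302 - \frac{7 + 13}{-2 - 37}\right)} = \frac{1}{\left(-54 + 477 \left(- \frac{1}{45}\right)\right) - \left(302 - \frac{1}{-39} \cdot 20\right)} = \frac{1}{\left(-54 - \frac{53}{5}\right) - \frac{11798}{39}} = \frac{1}{- \frac{323}{5} - \frac{11798}{39}} = \frac{1}{- \frac{71587}{195}} = - \frac{195}{71587} \approx -0.002724$)
$\left(2056 - -2352\right) + J = \left(2056 - -2352\right) - \frac{195}{71587} = \left(2056 + 2352\right) - \frac{195}{71587} = 4408 - \frac{195}{71587} = \frac{315555301}{71587}$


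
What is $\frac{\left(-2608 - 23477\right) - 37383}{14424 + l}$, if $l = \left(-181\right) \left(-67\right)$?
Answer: $- \frac{63468}{26551} \approx -2.3904$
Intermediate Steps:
$l = 12127$
$\frac{\left(-2608 - 23477\right) - 37383}{14424 + l} = \frac{\left(-2608 - 23477\right) - 37383}{14424 + 12127} = \frac{\left(-2608 - 23477\right) - 37383}{26551} = \left(-26085 - 37383\right) \frac{1}{26551} = \left(-63468\right) \frac{1}{26551} = - \frac{63468}{26551}$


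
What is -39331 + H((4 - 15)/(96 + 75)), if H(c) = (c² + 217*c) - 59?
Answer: -1152211046/29241 ≈ -39404.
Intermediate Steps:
H(c) = -59 + c² + 217*c
-39331 + H((4 - 15)/(96 + 75)) = -39331 + (-59 + ((4 - 15)/(96 + 75))² + 217*((4 - 15)/(96 + 75))) = -39331 + (-59 + (-11/171)² + 217*(-11/171)) = -39331 + (-59 + 121/29241 - 2387/171) = -39331 - 2133275/29241 = -1152211046/29241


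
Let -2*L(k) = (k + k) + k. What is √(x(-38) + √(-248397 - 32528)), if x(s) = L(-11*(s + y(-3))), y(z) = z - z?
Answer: √(-627 + 5*I*√11237) ≈ 9.8491 + 26.907*I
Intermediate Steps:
y(z) = 0
L(k) = -3*k/2 (L(k) = -((k + k) + k)/2 = -(2*k + k)/2 = -3*k/2)
x(s) = 33*s/2 (x(s) = -(-33)*(s + 0)/2 = -(-33)*s/2 = 33*s/2)
√(x(-38) + √(-248397 - 32528)) = √((33/2)*(-38) + √(-248397 - 32528)) = √(-627 + √(-280925)) = √(-627 + 5*I*√11237)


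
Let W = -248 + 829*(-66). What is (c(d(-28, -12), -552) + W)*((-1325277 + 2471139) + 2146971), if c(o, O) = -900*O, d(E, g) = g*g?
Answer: 1454898747054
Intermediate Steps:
d(E, g) = g²
W = -54962 (W = -248 - 54714 = -54962)
(c(d(-28, -12), -552) + W)*((-1325277 + 2471139) + 2146971) = (-900*(-552) - 54962)*((-1325277 + 2471139) + 2146971) = (496800 - 54962)*(1145862 + 2146971) = 441838*3292833 = 1454898747054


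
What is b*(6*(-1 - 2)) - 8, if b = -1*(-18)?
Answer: -332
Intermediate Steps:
b = 18
b*(6*(-1 - 2)) - 8 = 18*(6*(-1 - 2)) - 8 = 18*(6*(-3)) - 8 = 18*(-18) - 8 = -324 - 8 = -332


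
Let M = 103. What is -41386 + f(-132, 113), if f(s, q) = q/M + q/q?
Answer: -4262542/103 ≈ -41384.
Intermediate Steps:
f(s, q) = 1 + q/103 (f(s, q) = q/103 + q/q = q*(1/103) + 1 = q/103 + 1 = 1 + q/103)
-41386 + f(-132, 113) = -41386 + (1 + (1/103)*113) = -41386 + (1 + 113/103) = -41386 + 216/103 = -4262542/103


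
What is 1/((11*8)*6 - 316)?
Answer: 1/212 ≈ 0.0047170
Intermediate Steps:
1/((11*8)*6 - 316) = 1/(88*6 - 316) = 1/(528 - 316) = 1/212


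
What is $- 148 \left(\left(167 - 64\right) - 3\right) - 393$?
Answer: $-15193$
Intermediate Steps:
$- 148 \left(\left(167 - 64\right) - 3\right) - 393 = - 148 \left(103 - 3\right) - 393 = \left(-148\right) 100 - 393 = -14800 - 393 = -15193$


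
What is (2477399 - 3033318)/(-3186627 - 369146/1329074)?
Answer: 369428744503/2117631731272 ≈ 0.17445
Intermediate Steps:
(2477399 - 3033318)/(-3186627 - 369146/1329074) = -555919/(-3186627 - 369146*1/1329074) = -555919/(-3186627 - 184573/664537) = -555919/(-2117631731272/664537) = -555919*(-664537/2117631731272) = 369428744503/2117631731272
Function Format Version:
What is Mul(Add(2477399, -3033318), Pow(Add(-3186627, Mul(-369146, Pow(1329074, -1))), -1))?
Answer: Rational(369428744503, 2117631731272) ≈ 0.17445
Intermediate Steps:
Mul(Add(2477399, -3033318), Pow(Add(-3186627, Mul(-369146, Pow(1329074, -1))), -1)) = Mul(-555919, Pow(Add(-3186627, Mul(-369146, Rational(1, 1329074))), -1)) = Mul(-555919, Pow(Add(-3186627, Rational(-184573, 664537)), -1)) = Mul(-555919, Pow(Rational(-2117631731272, 664537), -1)) = Mul(-555919, Rational(-664537, 2117631731272)) = Rational(369428744503, 2117631731272)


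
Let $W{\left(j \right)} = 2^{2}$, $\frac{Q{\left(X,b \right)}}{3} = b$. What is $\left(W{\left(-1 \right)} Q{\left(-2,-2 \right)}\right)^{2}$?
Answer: $576$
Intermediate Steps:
$Q{\left(X,b \right)} = 3 b$
$W{\left(j \right)} = 4$
$\left(W{\left(-1 \right)} Q{\left(-2,-2 \right)}\right)^{2} = \left(4 \cdot 3 \left(-2\right)\right)^{2} = \left(4 \left(-6\right)\right)^{2} = \left(-24\right)^{2} = 576$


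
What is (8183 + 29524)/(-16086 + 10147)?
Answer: -37707/5939 ≈ -6.3490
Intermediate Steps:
(8183 + 29524)/(-16086 + 10147) = 37707/(-5939) = 37707*(-1/5939) = -37707/5939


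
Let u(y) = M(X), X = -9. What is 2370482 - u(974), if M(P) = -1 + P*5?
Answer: 2370528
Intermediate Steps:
M(P) = -1 + 5*P
u(y) = -46 (u(y) = -1 + 5*(-9) = -1 - 45 = -46)
2370482 - u(974) = 2370482 - 1*(-46) = 2370482 + 46 = 2370528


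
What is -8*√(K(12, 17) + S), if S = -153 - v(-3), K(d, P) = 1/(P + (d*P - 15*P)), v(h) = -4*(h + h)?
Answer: -4*I*√204646/17 ≈ -106.44*I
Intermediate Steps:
v(h) = -8*h
K(d, P) = 1/(-14*P + P*d) (K(d, P) = 1/(P + (P*d - 15*P)) = 1/(P + (-15*P + P*d)) = 1/(-14*P + P*d))
S = -177 (S = -153 - (-8)*(-3) = -153 - 1*24 = -153 - 24 = -177)
-8*√(K(12, 17) + S) = -8*√(1/(17*(-14 + 12)) - 177) = -8*√((1/17)/(-2) - 177) = -8*√((1/17)*(-½) - 177) = -8*√(-1/34 - 177) = -4*I*√204646/17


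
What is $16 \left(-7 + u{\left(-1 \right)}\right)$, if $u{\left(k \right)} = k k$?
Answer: $-96$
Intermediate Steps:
$u{\left(k \right)} = k^{2}$
$16 \left(-7 + u{\left(-1 \right)}\right) = 16 \left(-7 + \left(-1\right)^{2}\right) = 16 \left(-7 + 1\right) = 16 \left(-6\right) = -96$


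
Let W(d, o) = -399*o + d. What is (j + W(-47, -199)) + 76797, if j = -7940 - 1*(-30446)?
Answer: 178657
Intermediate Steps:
W(d, o) = d - 399*o
j = 22506 (j = -7940 + 30446 = 22506)
(j + W(-47, -199)) + 76797 = (22506 + (-47 - 399*(-199))) + 76797 = (22506 + (-47 + 79401)) + 76797 = (22506 + 79354) + 76797 = 101860 + 76797 = 178657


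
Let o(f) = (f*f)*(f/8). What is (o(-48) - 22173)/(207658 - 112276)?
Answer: -11999/31794 ≈ -0.37740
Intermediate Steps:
o(f) = f³/8 (o(f) = f²*(f*(⅛)) = f²*(f/8) = f³/8)
(o(-48) - 22173)/(207658 - 112276) = ((⅛)*(-48)³ - 22173)/(207658 - 112276) = ((⅛)*(-110592) - 22173)/95382 = (-13824 - 22173)*(1/95382) = -35997*1/95382 = -11999/31794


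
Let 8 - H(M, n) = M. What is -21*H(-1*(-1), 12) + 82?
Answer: -65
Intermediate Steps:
H(M, n) = 8 - M
-21*H(-1*(-1), 12) + 82 = -21*(8 - (-1)*(-1)) + 82 = -21*(8 - 1*1) + 82 = -21*(8 - 1) + 82 = -21*7 + 82 = -147 + 82 = -65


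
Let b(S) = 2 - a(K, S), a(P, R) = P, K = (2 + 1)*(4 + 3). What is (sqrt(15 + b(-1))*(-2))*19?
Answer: -76*I ≈ -76.0*I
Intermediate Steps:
K = 21 (K = 3*7 = 21)
b(S) = -19 (b(S) = 2 - 1*21 = 2 - 21 = -19)
(sqrt(15 + b(-1))*(-2))*19 = (sqrt(15 - 19)*(-2))*19 = (sqrt(-4)*(-2))*19 = ((2*I)*(-2))*19 = -4*I*19 = -76*I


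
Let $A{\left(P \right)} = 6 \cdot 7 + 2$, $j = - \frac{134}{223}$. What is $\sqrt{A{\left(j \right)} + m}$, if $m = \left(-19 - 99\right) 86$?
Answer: $2 i \sqrt{2526} \approx 100.52 i$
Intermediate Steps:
$j = - \frac{134}{223}$ ($j = \left(-134\right) \frac{1}{223} = - \frac{134}{223} \approx -0.6009$)
$A{\left(P \right)} = 44$ ($A{\left(P \right)} = 42 + 2 = 44$)
$m = -10148$ ($m = \left(-118\right) 86 = -10148$)
$\sqrt{A{\left(j \right)} + m} = \sqrt{44 - 10148} = \sqrt{-10104} = 2 i \sqrt{2526}$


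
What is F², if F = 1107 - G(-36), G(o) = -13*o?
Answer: 408321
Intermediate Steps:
F = 639 (F = 1107 - (-13)*(-36) = 1107 - 1*468 = 1107 - 468 = 639)
F² = 639² = 408321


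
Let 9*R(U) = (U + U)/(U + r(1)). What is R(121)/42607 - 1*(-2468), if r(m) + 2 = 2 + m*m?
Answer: 57729587845/23391243 ≈ 2468.0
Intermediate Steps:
r(m) = m² (r(m) = -2 + (2 + m*m) = -2 + (2 + m²) = m²)
R(U) = 2*U/(9*(1 + U)) (R(U) = ((U + U)/(U + 1²))/9 = ((2*U)/(U + 1))/9 = ((2*U)/(1 + U))/9 = (2*U/(1 + U))/9 = 2*U/(9*(1 + U)))
R(121)/42607 - 1*(-2468) = ((2/9)*121/(1 + 121))/42607 - 1*(-2468) = ((2/9)*121/122)*(1/42607) + 2468 = ((2/9)*121*(1/122))*(1/42607) + 2468 = (121/549)*(1/42607) + 2468 = 121/23391243 + 2468 = 57729587845/23391243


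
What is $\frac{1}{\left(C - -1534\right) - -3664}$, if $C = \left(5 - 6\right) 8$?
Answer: $\frac{1}{5190} \approx 0.00019268$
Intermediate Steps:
$C = -8$ ($C = \left(-1\right) 8 = -8$)
$\frac{1}{\left(C - -1534\right) - -3664} = \frac{1}{\left(-8 - -1534\right) - -3664} = \frac{1}{\left(-8 + 1534\right) + 3664} = \frac{1}{1526 + 3664} = \frac{1}{5190}$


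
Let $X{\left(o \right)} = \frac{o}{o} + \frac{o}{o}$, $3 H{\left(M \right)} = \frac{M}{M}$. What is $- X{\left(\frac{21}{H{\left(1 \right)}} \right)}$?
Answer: $-2$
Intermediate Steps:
$H{\left(M \right)} = \frac{1}{3}$ ($H{\left(M \right)} = \frac{M \frac{1}{M}}{3} = \frac{1}{3} \cdot 1 = \frac{1}{3}$)
$X{\left(o \right)} = 2$ ($X{\left(o \right)} = 1 + 1 = 2$)
$- X{\left(\frac{21}{H{\left(1 \right)}} \right)} = \left(-1\right) 2 = -2$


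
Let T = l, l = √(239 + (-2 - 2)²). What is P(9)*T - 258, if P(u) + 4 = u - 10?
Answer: -258 - 5*√255 ≈ -337.84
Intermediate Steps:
l = √255 (l = √(239 + (-4)²) = √(239 + 16) = √255 ≈ 15.969)
T = √255 ≈ 15.969
P(u) = -14 + u (P(u) = -4 + (u - 10) = -4 + (-10 + u) = -14 + u)
P(9)*T - 258 = (-14 + 9)*√255 - 258 = -5*√255 - 258 = -258 - 5*√255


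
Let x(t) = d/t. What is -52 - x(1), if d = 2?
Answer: -54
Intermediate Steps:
x(t) = 2/t
-52 - x(1) = -52 - 2/1 = -52 - 2 = -54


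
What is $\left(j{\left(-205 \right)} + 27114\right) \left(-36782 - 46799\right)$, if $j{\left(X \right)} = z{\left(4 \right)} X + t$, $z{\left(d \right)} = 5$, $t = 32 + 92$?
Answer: $-2190908753$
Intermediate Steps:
$t = 124$
$j{\left(X \right)} = 124 + 5 X$ ($j{\left(X \right)} = 5 X + 124 = 124 + 5 X$)
$\left(j{\left(-205 \right)} + 27114\right) \left(-36782 - 46799\right) = \left(\left(124 + 5 \left(-205\right)\right) + 27114\right) \left(-36782 - 46799\right) = \left(\left(124 - 1025\right) + 27114\right) \left(-83581\right) = \left(-901 + 27114\right) \left(-83581\right) = 26213 \left(-83581\right) = -2190908753$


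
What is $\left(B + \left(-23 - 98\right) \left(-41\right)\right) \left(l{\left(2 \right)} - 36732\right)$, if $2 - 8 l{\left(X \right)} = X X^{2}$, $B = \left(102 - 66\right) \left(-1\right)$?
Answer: $- \frac{723635175}{4} \approx -1.8091 \cdot 10^{8}$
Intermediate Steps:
$B = -36$ ($B = 36 \left(-1\right) = -36$)
$l{\left(X \right)} = \frac{1}{4} - \frac{X^{3}}{8}$ ($l{\left(X \right)} = \frac{1}{4} - \frac{X X^{2}}{8} = \frac{1}{4} - \frac{X^{3}}{8}$)
$\left(B + \left(-23 - 98\right) \left(-41\right)\right) \left(l{\left(2 \right)} - 36732\right) = \left(-36 + \left(-23 - 98\right) \left(-41\right)\right) \left(\left(\frac{1}{4} - \frac{2^{3}}{8}\right) - 36732\right) = \left(-36 - -4961\right) \left(\left(\frac{1}{4} - 1\right) - 36732\right) = \left(-36 + 4961\right) \left(\left(\frac{1}{4} - 1\right) - 36732\right) = 4925 \left(- \frac{3}{4} - 36732\right) = 4925 \left(- \frac{146931}{4}\right) = - \frac{723635175}{4}$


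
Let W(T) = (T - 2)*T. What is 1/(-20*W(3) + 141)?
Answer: 1/81 ≈ 0.012346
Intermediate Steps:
W(T) = T*(-2 + T) (W(T) = (-2 + T)*T = T*(-2 + T))
1/(-20*W(3) + 141) = 1/(-60*(-2 + 3) + 141) = 1/(-60 + 141) = 1/81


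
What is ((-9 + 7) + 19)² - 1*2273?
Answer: -1984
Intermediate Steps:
((-9 + 7) + 19)² - 1*2273 = (-2 + 19)² - 2273 = 17² - 2273 = 289 - 2273 = -1984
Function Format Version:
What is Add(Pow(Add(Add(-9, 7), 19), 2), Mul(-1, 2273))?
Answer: -1984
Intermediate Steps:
Add(Pow(Add(Add(-9, 7), 19), 2), Mul(-1, 2273)) = Add(Pow(Add(-2, 19), 2), -2273) = Add(Pow(17, 2), -2273) = Add(289, -2273) = -1984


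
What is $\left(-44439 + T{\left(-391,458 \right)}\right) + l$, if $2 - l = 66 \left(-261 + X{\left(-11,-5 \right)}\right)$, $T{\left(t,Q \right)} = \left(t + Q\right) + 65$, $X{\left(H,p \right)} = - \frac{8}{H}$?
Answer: $-27127$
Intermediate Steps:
$T{\left(t,Q \right)} = 65 + Q + t$ ($T{\left(t,Q \right)} = \left(Q + t\right) + 65 = 65 + Q + t$)
$l = 17180$ ($l = 2 - 66 \left(-261 - \frac{8}{-11}\right) = 2 - 66 \left(-261 - - \frac{8}{11}\right) = 2 - 66 \left(-261 + \frac{8}{11}\right) = 2 - 66 \left(- \frac{2863}{11}\right) = 2 - -17178 = 2 + 17178 = 17180$)
$\left(-44439 + T{\left(-391,458 \right)}\right) + l = \left(-44439 + \left(65 + 458 - 391\right)\right) + 17180 = \left(-44439 + 132\right) + 17180 = -44307 + 17180 = -27127$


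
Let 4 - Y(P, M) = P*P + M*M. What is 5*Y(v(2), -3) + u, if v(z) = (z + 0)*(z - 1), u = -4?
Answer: -49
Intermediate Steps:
v(z) = z*(-1 + z)
Y(P, M) = 4 - M² - P² (Y(P, M) = 4 - (P*P + M*M) = 4 - (P² + M²) = 4 - (M² + P²) = 4 + (-M² - P²) = 4 - M² - P²)
5*Y(v(2), -3) + u = 5*(4 - 1*(-3)² - (2*(-1 + 2))²) - 4 = 5*(4 - 1*9 - (2*1)²) - 4 = 5*(4 - 9 - 1*2²) - 4 = 5*(4 - 9 - 1*4) - 4 = 5*(4 - 9 - 4) - 4 = 5*(-9) - 4 = -45 - 4 = -49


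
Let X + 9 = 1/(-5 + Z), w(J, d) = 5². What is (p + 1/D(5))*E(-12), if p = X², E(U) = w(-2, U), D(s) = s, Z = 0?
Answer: 2121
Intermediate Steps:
w(J, d) = 25
X = -46/5 (X = -9 + 1/(-5 + 0) = -9 + 1/(-5) = -9 - ⅕ = -46/5 ≈ -9.2000)
E(U) = 25
p = 2116/25 (p = (-46/5)² = 2116/25 ≈ 84.640)
(p + 1/D(5))*E(-12) = (2116/25 + 1/5)*25 = (2116/25 + ⅕)*25 = (2121/25)*25 = 2121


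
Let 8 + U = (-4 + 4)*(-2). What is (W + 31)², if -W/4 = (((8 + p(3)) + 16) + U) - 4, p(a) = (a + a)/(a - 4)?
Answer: 49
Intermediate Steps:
p(a) = 2*a/(-4 + a) (p(a) = (2*a)/(-4 + a) = 2*a/(-4 + a))
U = -8 (U = -8 + (-4 + 4)*(-2) = -8 + 0*(-2) = -8 + 0 = -8)
W = -24 (W = -4*((((8 + 2*3/(-4 + 3)) + 16) - 8) - 4) = -4*((((8 + 2*3/(-1)) + 16) - 8) - 4) = -4*((((8 + 2*3*(-1)) + 16) - 8) - 4) = -4*((((8 - 6) + 16) - 8) - 4) = -4*(((2 + 16) - 8) - 4) = -4*((18 - 8) - 4) = -4*(10 - 4) = -4*6 = -24)
(W + 31)² = (-24 + 31)² = 7² = 49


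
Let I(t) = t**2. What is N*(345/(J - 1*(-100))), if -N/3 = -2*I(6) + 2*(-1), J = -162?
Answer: -38295/31 ≈ -1235.3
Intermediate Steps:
N = 222 (N = -3*(-2*6**2 + 2*(-1)) = -3*(-2*36 - 2) = -3*(-72 - 2) = -3*(-74) = 222)
N*(345/(J - 1*(-100))) = 222*(345/(-162 - 1*(-100))) = 222*(345/(-162 + 100)) = 222*(345/(-62)) = 222*(345*(-1/62)) = 222*(-345/62) = -38295/31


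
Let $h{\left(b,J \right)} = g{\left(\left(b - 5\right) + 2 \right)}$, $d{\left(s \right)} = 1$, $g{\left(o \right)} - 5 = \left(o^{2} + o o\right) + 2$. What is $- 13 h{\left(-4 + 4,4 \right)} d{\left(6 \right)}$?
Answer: $-325$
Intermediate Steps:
$g{\left(o \right)} = 7 + 2 o^{2}$ ($g{\left(o \right)} = 5 + \left(\left(o^{2} + o o\right) + 2\right) = 5 + \left(\left(o^{2} + o^{2}\right) + 2\right) = 5 + \left(2 o^{2} + 2\right) = 5 + \left(2 + 2 o^{2}\right) = 7 + 2 o^{2}$)
$h{\left(b,J \right)} = 7 + 2 \left(-3 + b\right)^{2}$ ($h{\left(b,J \right)} = 7 + 2 \left(\left(b - 5\right) + 2\right)^{2} = 7 + 2 \left(\left(-5 + b\right) + 2\right)^{2} = 7 + 2 \left(-3 + b\right)^{2}$)
$- 13 h{\left(-4 + 4,4 \right)} d{\left(6 \right)} = - 13 \left(7 + 2 \left(-3 + \left(-4 + 4\right)\right)^{2}\right) 1 = - 13 \left(7 + 2 \left(-3 + 0\right)^{2}\right) 1 = - 13 \left(7 + 2 \left(-3\right)^{2}\right) 1 = - 13 \left(7 + 2 \cdot 9\right) 1 = - 13 \left(7 + 18\right) 1 = \left(-13\right) 25 \cdot 1 = \left(-325\right) 1 = -325$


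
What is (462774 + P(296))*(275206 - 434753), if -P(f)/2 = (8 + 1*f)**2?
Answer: -44344812274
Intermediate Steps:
P(f) = -2*(8 + f)**2 (P(f) = -2*(8 + 1*f)**2 = -2*(8 + f)**2)
(462774 + P(296))*(275206 - 434753) = (462774 - 2*(8 + 296)**2)*(275206 - 434753) = (462774 - 2*304**2)*(-159547) = (462774 - 2*92416)*(-159547) = (462774 - 184832)*(-159547) = 277942*(-159547) = -44344812274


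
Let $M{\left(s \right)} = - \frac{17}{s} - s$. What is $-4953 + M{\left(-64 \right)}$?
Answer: $- \frac{312879}{64} \approx -4888.7$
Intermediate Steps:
$M{\left(s \right)} = - s - \frac{17}{s}$
$-4953 + M{\left(-64 \right)} = -4953 - \left(-64 + \frac{17}{-64}\right) = -4953 + \left(64 - - \frac{17}{64}\right) = -4953 + \left(64 + \frac{17}{64}\right) = -4953 + \frac{4113}{64} = - \frac{312879}{64}$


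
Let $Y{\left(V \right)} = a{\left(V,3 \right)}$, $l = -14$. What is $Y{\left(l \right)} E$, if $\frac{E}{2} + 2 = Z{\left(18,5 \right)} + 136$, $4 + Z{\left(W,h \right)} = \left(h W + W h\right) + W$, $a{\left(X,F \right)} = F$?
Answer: $1968$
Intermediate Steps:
$Z{\left(W,h \right)} = -4 + W + 2 W h$ ($Z{\left(W,h \right)} = -4 + \left(\left(h W + W h\right) + W\right) = -4 + \left(\left(W h + W h\right) + W\right) = -4 + \left(2 W h + W\right) = -4 + \left(W + 2 W h\right) = -4 + W + 2 W h$)
$Y{\left(V \right)} = 3$
$E = 656$ ($E = -4 + 2 \left(\left(-4 + 18 + 2 \cdot 18 \cdot 5\right) + 136\right) = -4 + 2 \left(\left(-4 + 18 + 180\right) + 136\right) = -4 + 2 \left(194 + 136\right) = -4 + 2 \cdot 330 = -4 + 660 = 656$)
$Y{\left(l \right)} E = 3 \cdot 656 = 1968$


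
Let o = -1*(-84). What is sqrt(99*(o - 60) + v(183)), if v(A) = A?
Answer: sqrt(2559) ≈ 50.587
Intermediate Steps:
o = 84
sqrt(99*(o - 60) + v(183)) = sqrt(99*(84 - 60) + 183) = sqrt(99*24 + 183) = sqrt(2376 + 183) = sqrt(2559)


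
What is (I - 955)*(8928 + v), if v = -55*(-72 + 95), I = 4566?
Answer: 27671093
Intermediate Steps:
v = -1265 (v = -55*23 = -1265)
(I - 955)*(8928 + v) = (4566 - 955)*(8928 - 1265) = 3611*7663 = 27671093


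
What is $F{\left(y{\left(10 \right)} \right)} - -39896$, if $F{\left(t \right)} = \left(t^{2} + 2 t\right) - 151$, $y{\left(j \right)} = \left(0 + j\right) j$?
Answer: $49945$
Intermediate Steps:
$y{\left(j \right)} = j^{2}$ ($y{\left(j \right)} = j j = j^{2}$)
$F{\left(t \right)} = -151 + t^{2} + 2 t$
$F{\left(y{\left(10 \right)} \right)} - -39896 = \left(-151 + \left(10^{2}\right)^{2} + 2 \cdot 10^{2}\right) - -39896 = \left(-151 + 100^{2} + 2 \cdot 100\right) + 39896 = \left(-151 + 10000 + 200\right) + 39896 = 10049 + 39896 = 49945$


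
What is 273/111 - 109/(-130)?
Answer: 15863/4810 ≈ 3.2979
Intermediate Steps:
273/111 - 109/(-130) = 273*(1/111) - 109*(-1/130) = 91/37 + 109/130 = 15863/4810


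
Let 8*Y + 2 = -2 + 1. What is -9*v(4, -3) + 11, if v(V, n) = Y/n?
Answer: 79/8 ≈ 9.8750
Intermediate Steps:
Y = -3/8 (Y = -¼ + (-2 + 1)/8 = -¼ + (⅛)*(-1) = -¼ - ⅛ = -3/8 ≈ -0.37500)
v(V, n) = -3/(8*n)
-9*v(4, -3) + 11 = -(-27)/(8*(-3)) + 11 = -(-27)*(-1)/(8*3) + 11 = -9*⅛ + 11 = -9/8 + 11 = 79/8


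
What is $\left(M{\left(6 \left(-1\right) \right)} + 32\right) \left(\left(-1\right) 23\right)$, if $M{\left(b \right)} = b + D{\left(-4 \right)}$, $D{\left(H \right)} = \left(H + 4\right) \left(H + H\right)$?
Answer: $-598$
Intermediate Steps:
$D{\left(H \right)} = 2 H \left(4 + H\right)$ ($D{\left(H \right)} = \left(4 + H\right) 2 H = 2 H \left(4 + H\right)$)
$M{\left(b \right)} = b$ ($M{\left(b \right)} = b + 2 \left(-4\right) \left(4 - 4\right) = b + 2 \left(-4\right) 0 = b + 0 = b$)
$\left(M{\left(6 \left(-1\right) \right)} + 32\right) \left(\left(-1\right) 23\right) = \left(6 \left(-1\right) + 32\right) \left(\left(-1\right) 23\right) = \left(-6 + 32\right) \left(-23\right) = 26 \left(-23\right) = -598$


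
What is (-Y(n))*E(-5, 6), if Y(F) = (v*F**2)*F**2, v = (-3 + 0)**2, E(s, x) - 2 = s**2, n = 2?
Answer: -3888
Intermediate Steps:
E(s, x) = 2 + s**2
v = 9 (v = (-3)**2 = 9)
Y(F) = 9*F**4 (Y(F) = (9*F**2)*F**2 = 9*F**4)
(-Y(n))*E(-5, 6) = (-9*2**4)*(2 + (-5)**2) = (-9*16)*(2 + 25) = -1*144*27 = -144*27 = -3888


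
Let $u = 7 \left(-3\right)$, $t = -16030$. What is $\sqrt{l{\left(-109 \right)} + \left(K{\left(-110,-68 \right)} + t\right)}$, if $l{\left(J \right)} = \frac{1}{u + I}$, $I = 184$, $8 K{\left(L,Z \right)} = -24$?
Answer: $\frac{i \sqrt{425980614}}{163} \approx 126.62 i$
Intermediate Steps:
$K{\left(L,Z \right)} = -3$ ($K{\left(L,Z \right)} = \frac{1}{8} \left(-24\right) = -3$)
$u = -21$
$l{\left(J \right)} = \frac{1}{163}$ ($l{\left(J \right)} = \frac{1}{-21 + 184} = \frac{1}{163}$)
$\sqrt{l{\left(-109 \right)} + \left(K{\left(-110,-68 \right)} + t\right)} = \sqrt{\frac{1}{163} - 16033} = \sqrt{- \frac{2613378}{163}} = \frac{i \sqrt{425980614}}{163}$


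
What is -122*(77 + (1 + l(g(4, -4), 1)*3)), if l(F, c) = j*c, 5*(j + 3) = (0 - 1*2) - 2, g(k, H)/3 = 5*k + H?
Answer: -40626/5 ≈ -8125.2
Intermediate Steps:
g(k, H) = 3*H + 15*k (g(k, H) = 3*(5*k + H) = 3*(H + 5*k) = 3*H + 15*k)
j = -19/5 (j = -3 + ((0 - 1*2) - 2)/5 = -3 + ((0 - 2) - 2)/5 = -3 + (-2 - 2)/5 = -3 + (1/5)*(-4) = -3 - 4/5 = -19/5 ≈ -3.8000)
l(F, c) = -19*c/5
-122*(77 + (1 + l(g(4, -4), 1)*3)) = -122*(77 + (1 - 19/5*1*3)) = -122*(77 + (1 - 19/5*3)) = -122*(77 + (1 - 57/5)) = -122*(77 - 52/5) = -122*333/5 = -40626/5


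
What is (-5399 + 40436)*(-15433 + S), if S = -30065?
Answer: -1594113426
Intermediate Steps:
(-5399 + 40436)*(-15433 + S) = (-5399 + 40436)*(-15433 - 30065) = 35037*(-45498) = -1594113426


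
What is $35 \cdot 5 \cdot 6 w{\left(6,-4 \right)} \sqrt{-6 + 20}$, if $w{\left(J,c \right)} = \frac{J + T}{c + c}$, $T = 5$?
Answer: $- \frac{5775 \sqrt{14}}{4} \approx -5402.0$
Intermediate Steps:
$w{\left(J,c \right)} = \frac{5 + J}{2 c}$ ($w{\left(J,c \right)} = \frac{J + 5}{c + c} = \frac{5 + J}{2 c}$)
$35 \cdot 5 \cdot 6 w{\left(6,-4 \right)} \sqrt{-6 + 20} = 35 \cdot 5 \cdot 6 \frac{5 + 6}{2 \left(-4\right)} \sqrt{-6 + 20} = 35 \cdot 30 \cdot \frac{1}{2} \left(- \frac{1}{4}\right) 11 \sqrt{14} = 35 \cdot 30 \left(- \frac{11}{8}\right) \sqrt{14} = 35 \left(- \frac{165}{4}\right) \sqrt{14} = - \frac{5775 \sqrt{14}}{4}$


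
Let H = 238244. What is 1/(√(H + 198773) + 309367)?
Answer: 309367/95707503672 - √437017/95707503672 ≈ 3.2255e-6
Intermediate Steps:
1/(√(H + 198773) + 309367) = 1/(√(238244 + 198773) + 309367) = 1/(√437017 + 309367) = 1/(309367 + √437017)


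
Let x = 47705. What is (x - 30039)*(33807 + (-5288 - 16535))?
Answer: 211709344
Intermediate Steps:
(x - 30039)*(33807 + (-5288 - 16535)) = (47705 - 30039)*(33807 + (-5288 - 16535)) = 17666*(33807 - 21823) = 17666*11984 = 211709344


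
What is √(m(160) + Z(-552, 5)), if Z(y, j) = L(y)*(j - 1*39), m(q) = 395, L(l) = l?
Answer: √19163 ≈ 138.43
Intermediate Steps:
Z(y, j) = y*(-39 + j) (Z(y, j) = y*(j - 1*39) = y*(j - 39) = y*(-39 + j))
√(m(160) + Z(-552, 5)) = √(395 - 552*(-39 + 5)) = √(395 - 552*(-34)) = √(395 + 18768) = √19163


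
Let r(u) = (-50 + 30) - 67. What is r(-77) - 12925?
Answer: -13012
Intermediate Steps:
r(u) = -87 (r(u) = -20 - 67 = -87)
r(-77) - 12925 = -87 - 12925 = -13012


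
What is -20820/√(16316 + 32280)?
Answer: -10410*√12149/12149 ≈ -94.445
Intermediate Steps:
-20820/√(16316 + 32280) = -20820*√12149/24298 = -10410*√12149/12149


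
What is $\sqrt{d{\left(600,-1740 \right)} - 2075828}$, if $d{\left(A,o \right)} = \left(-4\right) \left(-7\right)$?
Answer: $10 i \sqrt{20758} \approx 1440.8 i$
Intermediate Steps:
$d{\left(A,o \right)} = 28$
$\sqrt{d{\left(600,-1740 \right)} - 2075828} = \sqrt{28 - 2075828} = \sqrt{-2075800} = 10 i \sqrt{20758}$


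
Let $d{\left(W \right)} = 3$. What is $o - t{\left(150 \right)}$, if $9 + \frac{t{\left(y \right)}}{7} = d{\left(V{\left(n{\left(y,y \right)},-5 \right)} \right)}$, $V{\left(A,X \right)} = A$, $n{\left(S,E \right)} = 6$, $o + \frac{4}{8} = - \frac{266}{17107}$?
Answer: $\frac{1419349}{34214} \approx 41.484$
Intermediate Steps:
$o = - \frac{17639}{34214}$ ($o = - \frac{1}{2} - \frac{266}{17107} = - \frac{17639}{34214} \approx -0.51555$)
$t{\left(y \right)} = -42$ ($t{\left(y \right)} = -63 + 7 \cdot 3 = -63 + 21 = -42$)
$o - t{\left(150 \right)} = - \frac{17639}{34214} - -42 = - \frac{17639}{34214} + 42 = \frac{1419349}{34214}$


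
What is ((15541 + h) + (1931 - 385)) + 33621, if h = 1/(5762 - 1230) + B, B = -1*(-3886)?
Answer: 247420009/4532 ≈ 54594.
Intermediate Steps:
B = 3886
h = 17611353/4532 (h = 1/(5762 - 1230) + 3886 = 1/4532 + 3886 = 17611353/4532 ≈ 3886.0)
((15541 + h) + (1931 - 385)) + 33621 = ((15541 + 17611353/4532) + (1931 - 385)) + 33621 = (88043165/4532 + 1546) + 33621 = 95049637/4532 + 33621 = 247420009/4532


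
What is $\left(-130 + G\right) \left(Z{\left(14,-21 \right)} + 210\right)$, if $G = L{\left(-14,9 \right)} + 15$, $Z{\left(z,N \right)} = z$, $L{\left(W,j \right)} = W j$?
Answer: $-53984$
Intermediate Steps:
$G = -111$ ($G = \left(-14\right) 9 + 15 = -126 + 15 = -111$)
$\left(-130 + G\right) \left(Z{\left(14,-21 \right)} + 210\right) = \left(-130 - 111\right) \left(14 + 210\right) = \left(-241\right) 224 = -53984$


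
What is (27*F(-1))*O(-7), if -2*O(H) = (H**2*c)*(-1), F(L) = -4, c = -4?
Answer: 10584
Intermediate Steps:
O(H) = -2*H**2 (O(H) = -H**2*(-4)*(-1)/2 = -(-4*H**2)*(-1)/2 = -2*H**2)
(27*F(-1))*O(-7) = (27*(-4))*(-2*(-7)**2) = -(-216)*49 = -108*(-98) = 10584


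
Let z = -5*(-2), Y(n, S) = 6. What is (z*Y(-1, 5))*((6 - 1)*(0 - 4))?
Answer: -1200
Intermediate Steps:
z = 10
(z*Y(-1, 5))*((6 - 1)*(0 - 4)) = (10*6)*((6 - 1)*(0 - 4)) = 60*(5*(-4)) = 60*(-20) = -1200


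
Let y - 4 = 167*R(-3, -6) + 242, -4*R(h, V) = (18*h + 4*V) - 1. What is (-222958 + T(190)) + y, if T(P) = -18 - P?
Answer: -878487/4 ≈ -2.1962e+5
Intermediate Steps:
R(h, V) = ¼ - V - 9*h/2 (R(h, V) = -((18*h + 4*V) - 1)/4 = -((4*V + 18*h) - 1)/4 = -(-1 + 4*V + 18*h)/4 = ¼ - V - 9*h/2)
y = 14177/4 (y = 4 + (167*(¼ - 1*(-6) - 9/2*(-3)) + 242) = 4 + (167*(¼ + 6 + 27/2) + 242) = 4 + (167*(79/4) + 242) = 4 + (13193/4 + 242) = 4 + 14161/4 = 14177/4 ≈ 3544.3)
(-222958 + T(190)) + y = (-222958 + (-18 - 1*190)) + 14177/4 = (-222958 + (-18 - 190)) + 14177/4 = (-222958 - 208) + 14177/4 = -223166 + 14177/4 = -878487/4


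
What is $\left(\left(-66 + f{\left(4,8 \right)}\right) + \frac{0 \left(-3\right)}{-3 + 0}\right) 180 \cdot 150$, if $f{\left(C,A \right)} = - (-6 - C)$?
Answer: $-1512000$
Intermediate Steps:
$f{\left(C,A \right)} = 6 + C$
$\left(\left(-66 + f{\left(4,8 \right)}\right) + \frac{0 \left(-3\right)}{-3 + 0}\right) 180 \cdot 150 = \left(\left(-66 + \left(6 + 4\right)\right) + \frac{0 \left(-3\right)}{-3 + 0}\right) 180 \cdot 150 = \left(\left(-66 + 10\right) + \frac{0}{-3}\right) 180 \cdot 150 = \left(-56 + 0 \left(- \frac{1}{3}\right)\right) 180 \cdot 150 = \left(-56 + 0\right) 180 \cdot 150 = \left(-56\right) 180 \cdot 150 = \left(-10080\right) 150 = -1512000$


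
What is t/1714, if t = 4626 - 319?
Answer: 4307/1714 ≈ 2.5128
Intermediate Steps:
t = 4307
t/1714 = 4307/1714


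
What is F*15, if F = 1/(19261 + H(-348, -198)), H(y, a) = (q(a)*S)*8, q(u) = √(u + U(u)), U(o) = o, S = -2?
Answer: 26265/33735227 + 1440*I*√11/371087497 ≈ 0.00077856 + 1.287e-5*I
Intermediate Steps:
q(u) = √2*√u (q(u) = √(u + u) = √(2*u) = √2*√u)
H(y, a) = -16*√2*√a (H(y, a) = ((√2*√a)*(-2))*8 = -2*√2*√a*8 = -16*√2*√a)
F = 1/(19261 - 96*I*√11) (F = 1/(19261 - 16*√2*√(-198)) = 1/(19261 - 16*√2*3*I*√22) = 1/(19261 - 96*I*√11) ≈ 5.1904e-5 + 8.58e-7*I)
F*15 = (1751/33735227 + 96*I*√11/371087497)*15 = 26265/33735227 + 1440*I*√11/371087497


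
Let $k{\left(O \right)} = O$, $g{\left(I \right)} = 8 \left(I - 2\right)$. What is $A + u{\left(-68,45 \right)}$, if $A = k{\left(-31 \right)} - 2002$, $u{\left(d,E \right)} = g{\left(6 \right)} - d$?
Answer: $-1933$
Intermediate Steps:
$g{\left(I \right)} = -16 + 8 I$ ($g{\left(I \right)} = 8 \left(-2 + I\right) = -16 + 8 I$)
$u{\left(d,E \right)} = 32 - d$ ($u{\left(d,E \right)} = \left(-16 + 8 \cdot 6\right) - d = \left(-16 + 48\right) - d = 32 - d$)
$A = -2033$ ($A = -31 - 2002 = -2033$)
$A + u{\left(-68,45 \right)} = -2033 + \left(32 - -68\right) = -2033 + \left(32 + 68\right) = -2033 + 100 = -1933$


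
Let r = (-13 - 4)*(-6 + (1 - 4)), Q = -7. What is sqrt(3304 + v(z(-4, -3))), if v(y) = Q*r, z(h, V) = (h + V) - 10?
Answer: sqrt(2233) ≈ 47.255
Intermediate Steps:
r = 153 (r = -17*(-6 - 3) = -17*(-9) = 153)
z(h, V) = -10 + V + h (z(h, V) = (V + h) - 10 = -10 + V + h)
v(y) = -1071 (v(y) = -7*153 = -1071)
sqrt(3304 + v(z(-4, -3))) = sqrt(3304 - 1071) = sqrt(2233)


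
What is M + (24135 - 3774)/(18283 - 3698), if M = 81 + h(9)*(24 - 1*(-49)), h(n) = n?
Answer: 10784091/14585 ≈ 739.40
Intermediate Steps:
M = 738 (M = 81 + 9*(24 - 1*(-49)) = 81 + 9*(24 + 49) = 81 + 9*73 = 81 + 657 = 738)
M + (24135 - 3774)/(18283 - 3698) = 738 + (24135 - 3774)/(18283 - 3698) = 738 + 20361/14585 = 10784091/14585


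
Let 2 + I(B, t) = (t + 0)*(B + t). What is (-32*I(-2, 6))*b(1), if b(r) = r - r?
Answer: 0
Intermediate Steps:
b(r) = 0
I(B, t) = -2 + t*(B + t) (I(B, t) = -2 + (t + 0)*(B + t) = -2 + t*(B + t))
(-32*I(-2, 6))*b(1) = -32*(-2 + 6² - 2*6)*0 = -32*(-2 + 36 - 12)*0 = -32*22*0 = -8*88*0 = -704*0 = 0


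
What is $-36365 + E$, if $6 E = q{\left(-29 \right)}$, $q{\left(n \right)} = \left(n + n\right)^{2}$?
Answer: $- \frac{107413}{3} \approx -35804.0$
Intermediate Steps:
$q{\left(n \right)} = 4 n^{2}$ ($q{\left(n \right)} = \left(2 n\right)^{2} = 4 n^{2}$)
$E = \frac{1682}{3}$ ($E = \frac{4 \left(-29\right)^{2}}{6} = \frac{4 \cdot 841}{6} = \frac{1}{6} \cdot 3364 = \frac{1682}{3} \approx 560.67$)
$-36365 + E = -36365 + \frac{1682}{3} = - \frac{107413}{3}$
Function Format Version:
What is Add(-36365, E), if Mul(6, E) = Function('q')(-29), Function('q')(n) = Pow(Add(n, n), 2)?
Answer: Rational(-107413, 3) ≈ -35804.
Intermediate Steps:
Function('q')(n) = Mul(4, Pow(n, 2)) (Function('q')(n) = Pow(Mul(2, n), 2) = Mul(4, Pow(n, 2)))
E = Rational(1682, 3) (E = Mul(Rational(1, 6), Mul(4, Pow(-29, 2))) = Mul(Rational(1, 6), Mul(4, 841)) = Mul(Rational(1, 6), 3364) = Rational(1682, 3) ≈ 560.67)
Add(-36365, E) = Add(-36365, Rational(1682, 3)) = Rational(-107413, 3)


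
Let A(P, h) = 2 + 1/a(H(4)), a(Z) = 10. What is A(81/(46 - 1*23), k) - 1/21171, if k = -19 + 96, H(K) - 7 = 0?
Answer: 444581/211710 ≈ 2.1000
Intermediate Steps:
H(K) = 7 (H(K) = 7 + 0 = 7)
k = 77
A(P, h) = 21/10 (A(P, h) = 2 + 1/10 = 2 + ⅒ = 21/10)
A(81/(46 - 1*23), k) - 1/21171 = 21/10 - 1/21171 = 444581/211710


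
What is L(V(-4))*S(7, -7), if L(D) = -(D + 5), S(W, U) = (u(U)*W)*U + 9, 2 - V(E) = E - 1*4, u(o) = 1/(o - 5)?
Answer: -785/4 ≈ -196.25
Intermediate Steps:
u(o) = 1/(-5 + o)
V(E) = 6 - E (V(E) = 2 - (E - 1*4) = 2 - (E - 4) = 2 - (-4 + E) = 2 + (4 - E) = 6 - E)
S(W, U) = 9 + U*W/(-5 + U) (S(W, U) = (W/(-5 + U))*U + 9 = U*W/(-5 + U) + 9 = 9 + U*W/(-5 + U))
L(D) = -5 - D (L(D) = -(5 + D) = -5 - D)
L(V(-4))*S(7, -7) = (-5 - (6 - 1*(-4)))*((-45 + 9*(-7) - 7*7)/(-5 - 7)) = (-5 - (6 + 4))*((-45 - 63 - 49)/(-12)) = (-5 - 1*10)*(-1/12*(-157)) = (-5 - 10)*(157/12) = -15*157/12 = -785/4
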